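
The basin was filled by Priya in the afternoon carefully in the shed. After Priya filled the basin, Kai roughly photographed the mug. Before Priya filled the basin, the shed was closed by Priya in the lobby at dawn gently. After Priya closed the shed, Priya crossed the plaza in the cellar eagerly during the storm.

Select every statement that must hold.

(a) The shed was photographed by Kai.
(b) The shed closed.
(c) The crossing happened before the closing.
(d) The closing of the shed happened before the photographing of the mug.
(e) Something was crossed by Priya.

(a) Not entailed — Kai photographed the mug, not the shed; the shed belongs to the closing event.
(b) Entailed — 'Priya closed the shed' is causative; it entails the inchoative 'the shed closed'.
(c) Not entailed — the narrative places the closing before the crossing, not after.
(d) Entailed — the narrative places the closing before the photographing.
(e) Entailed — this follows by dropping conjuncts from the crossing event's description.

(b), (d), (e)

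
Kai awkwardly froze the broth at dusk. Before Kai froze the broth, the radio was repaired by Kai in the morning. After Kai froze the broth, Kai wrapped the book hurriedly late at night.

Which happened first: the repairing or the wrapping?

the repairing

The connectives place the repairing before the wrapping.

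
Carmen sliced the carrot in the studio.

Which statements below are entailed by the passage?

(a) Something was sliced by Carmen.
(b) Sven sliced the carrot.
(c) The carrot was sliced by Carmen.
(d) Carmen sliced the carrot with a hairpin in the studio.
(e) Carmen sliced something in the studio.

(a) Entailed — the original entails any weakening of itself; this just drops 'in the studio' and generalizes the patient.
(b) Not entailed — the passage has Carmen slicing the carrot, not Sven.
(c) Entailed — this follows by dropping conjuncts from the slicing event's description.
(d) Not entailed — 'with a hairpin' adds information not in the original event.
(e) Entailed — generalizing the patient leaves a sub-description the original still satisfies.

(a), (c), (e)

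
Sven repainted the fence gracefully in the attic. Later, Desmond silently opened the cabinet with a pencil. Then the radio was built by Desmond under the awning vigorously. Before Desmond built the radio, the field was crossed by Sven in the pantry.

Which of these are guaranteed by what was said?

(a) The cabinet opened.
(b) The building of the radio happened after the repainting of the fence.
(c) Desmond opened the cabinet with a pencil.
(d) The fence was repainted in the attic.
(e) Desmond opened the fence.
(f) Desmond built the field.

(a) Entailed — 'Desmond opened the cabinet' is causative; it entails the inchoative 'the cabinet opened'.
(b) Entailed — the narrative places the repainting before the building.
(c) Entailed — dropping 'silently' leaves a sub-description the original still satisfies.
(d) Entailed — the original entails any weakening of itself; this just drops 'gracefully' and generalizes the agent.
(e) Not entailed — Desmond opened the cabinet, not the fence; the fence belongs to the repainting event.
(f) Not entailed — Desmond built the radio, not the field; the field belongs to the crossing event.

(a), (b), (c), (d)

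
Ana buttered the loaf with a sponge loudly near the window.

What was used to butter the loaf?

a sponge

'with a sponge' marks the instrument of the buttering event.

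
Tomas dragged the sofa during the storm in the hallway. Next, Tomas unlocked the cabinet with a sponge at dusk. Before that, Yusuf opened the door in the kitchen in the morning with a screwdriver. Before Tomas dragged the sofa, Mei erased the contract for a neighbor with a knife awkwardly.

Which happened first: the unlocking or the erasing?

the erasing

The connectives place the erasing before the unlocking.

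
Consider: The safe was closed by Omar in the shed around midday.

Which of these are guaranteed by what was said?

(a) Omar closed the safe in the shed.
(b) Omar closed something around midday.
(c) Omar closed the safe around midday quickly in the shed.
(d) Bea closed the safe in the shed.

(a), (b)

(a) Entailed — every conjunct here is already in the original closing event.
(b) Entailed — the original entails any weakening of itself; this just drops 'in the shed' and generalizes the patient.
(c) Not entailed — 'quickly' adds information not in the original event.
(d) Not entailed — the passage has Omar closing the safe, not Bea.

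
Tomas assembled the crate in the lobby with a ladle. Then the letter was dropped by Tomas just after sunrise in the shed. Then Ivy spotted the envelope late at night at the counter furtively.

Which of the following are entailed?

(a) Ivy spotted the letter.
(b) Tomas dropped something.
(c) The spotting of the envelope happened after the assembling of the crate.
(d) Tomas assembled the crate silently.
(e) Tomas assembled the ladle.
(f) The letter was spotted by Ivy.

(b), (c)

(a) Not entailed — Ivy spotted the envelope, not the letter; the letter belongs to the dropping event.
(b) Entailed — every conjunct here is already in the original dropping event.
(c) Entailed — the narrative places the assembling before the spotting.
(d) Not entailed — 'silently' adds information not in the original event.
(e) Not entailed — the ladle is the instrument, not what was assembled.
(f) Not entailed — Ivy spotted the envelope, not the letter; the letter belongs to the dropping event.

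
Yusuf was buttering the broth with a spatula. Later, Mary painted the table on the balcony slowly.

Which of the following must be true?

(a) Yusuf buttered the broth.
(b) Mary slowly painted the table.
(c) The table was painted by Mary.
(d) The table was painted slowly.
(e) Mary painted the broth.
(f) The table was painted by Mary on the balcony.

(b), (c), (d), (f)

(a) Not entailed — 'was buttering' is progressive on an accomplishment; it does not entail the completed 'buttered'.
(b) Entailed — this follows by dropping conjuncts from the painting event's description.
(c) Entailed — the original entails any weakening of itself; this just drops 'slowly', 'on the balcony'.
(d) Entailed — dropping 'on the balcony' and generalizing the agent leaves a sub-description the original still satisfies.
(e) Not entailed — Mary painted the table, not the broth; the broth belongs to the buttering event.
(f) Entailed — this follows by dropping conjuncts from the painting event's description.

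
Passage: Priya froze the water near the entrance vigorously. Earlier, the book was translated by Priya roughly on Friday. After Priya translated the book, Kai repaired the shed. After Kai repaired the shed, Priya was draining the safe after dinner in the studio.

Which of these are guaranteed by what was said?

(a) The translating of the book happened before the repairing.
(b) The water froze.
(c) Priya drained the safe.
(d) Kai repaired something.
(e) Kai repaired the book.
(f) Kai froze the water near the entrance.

(a) Entailed — the narrative places the translating before the repairing.
(b) Entailed — 'Priya froze the water' is causative; it entails the inchoative 'the water froze'.
(c) Not entailed — 'was draining' is progressive on an accomplishment; it does not entail the completed 'drained'.
(d) Entailed — the original entails any weakening of itself; this just generalizes the patient.
(e) Not entailed — Kai repaired the shed, not the book; the book belongs to the translating event.
(f) Not entailed — the passage has Priya freezing the water, not Kai.

(a), (b), (d)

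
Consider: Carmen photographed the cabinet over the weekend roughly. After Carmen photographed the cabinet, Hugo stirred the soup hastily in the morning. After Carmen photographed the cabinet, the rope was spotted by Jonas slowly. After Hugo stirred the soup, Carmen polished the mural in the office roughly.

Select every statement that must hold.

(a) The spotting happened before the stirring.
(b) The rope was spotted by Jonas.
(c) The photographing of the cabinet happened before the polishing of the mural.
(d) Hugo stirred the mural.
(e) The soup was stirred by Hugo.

(b), (c), (e)

(a) Not entailed — the narrative doesn't order the spotting relative to the stirring.
(b) Entailed — the original entails any weakening of itself; this just drops 'slowly'.
(c) Entailed — the narrative places the photographing before the polishing.
(d) Not entailed — Hugo stirred the soup, not the mural; the mural belongs to the polishing event.
(e) Entailed — this follows by dropping conjuncts from the stirring event's description.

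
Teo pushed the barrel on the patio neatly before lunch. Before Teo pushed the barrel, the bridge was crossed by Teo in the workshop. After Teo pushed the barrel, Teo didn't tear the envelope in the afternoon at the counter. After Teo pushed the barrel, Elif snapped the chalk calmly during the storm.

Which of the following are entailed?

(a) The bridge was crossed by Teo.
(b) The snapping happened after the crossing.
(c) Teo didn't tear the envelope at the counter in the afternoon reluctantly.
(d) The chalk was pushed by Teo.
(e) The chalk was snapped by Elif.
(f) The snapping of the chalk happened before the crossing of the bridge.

(a) Entailed — this follows by dropping conjuncts from the crossing event's description.
(b) Entailed — the narrative places the crossing before the snapping.
(c) Entailed — under negation, adding a further restriction is entailed: if no such tearing event occurred, none occurred reluctantly either.
(d) Not entailed — Teo pushed the barrel, not the chalk; the chalk belongs to the snapping event.
(e) Entailed — every conjunct here is already in the original snapping event.
(f) Not entailed — the narrative places the crossing before the snapping, not after.

(a), (b), (c), (e)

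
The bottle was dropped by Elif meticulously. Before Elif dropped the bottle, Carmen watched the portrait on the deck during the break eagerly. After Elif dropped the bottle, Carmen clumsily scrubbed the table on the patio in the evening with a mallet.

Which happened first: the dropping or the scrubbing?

the dropping

The connectives place the dropping before the scrubbing.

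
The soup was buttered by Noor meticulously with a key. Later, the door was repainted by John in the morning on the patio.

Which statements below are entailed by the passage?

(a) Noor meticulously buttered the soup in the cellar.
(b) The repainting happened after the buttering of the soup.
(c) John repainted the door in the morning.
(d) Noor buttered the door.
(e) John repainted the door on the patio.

(b), (c), (e)

(a) Not entailed — 'in the cellar' adds information not in the original event.
(b) Entailed — the narrative places the buttering before the repainting.
(c) Entailed — this follows by dropping conjuncts from the repainting event's description.
(d) Not entailed — Noor buttered the soup, not the door; the door belongs to the repainting event.
(e) Entailed — the original entails any weakening of itself; this just drops 'in the morning'.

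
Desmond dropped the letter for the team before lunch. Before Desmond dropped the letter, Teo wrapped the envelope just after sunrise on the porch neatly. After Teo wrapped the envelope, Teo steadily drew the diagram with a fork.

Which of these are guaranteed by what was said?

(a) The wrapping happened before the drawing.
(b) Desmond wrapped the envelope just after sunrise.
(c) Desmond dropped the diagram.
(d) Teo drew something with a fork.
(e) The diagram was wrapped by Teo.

(a) Entailed — the narrative places the wrapping before the drawing.
(b) Not entailed — the passage has Teo wrapping the envelope, not Desmond.
(c) Not entailed — Desmond dropped the letter, not the diagram; the diagram belongs to the drawing event.
(d) Entailed — this follows by dropping conjuncts from the drawing event's description.
(e) Not entailed — Teo wrapped the envelope, not the diagram; the diagram belongs to the drawing event.

(a), (d)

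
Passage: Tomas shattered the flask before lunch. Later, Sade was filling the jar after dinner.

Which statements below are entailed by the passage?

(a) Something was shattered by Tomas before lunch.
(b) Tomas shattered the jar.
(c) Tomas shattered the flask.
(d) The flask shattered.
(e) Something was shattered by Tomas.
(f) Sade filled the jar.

(a), (c), (d), (e)

(a) Entailed — every conjunct here is already in the original shattering event.
(b) Not entailed — Tomas shattered the flask, not the jar; the jar belongs to the filling event.
(c) Entailed — the original entails any weakening of itself; this just drops 'before lunch'.
(d) Entailed — 'Tomas shattered the flask' is causative; it entails the inchoative 'the flask shattered'.
(e) Entailed — this follows by dropping conjuncts from the shattering event's description.
(f) Not entailed — 'was filling' is progressive on an accomplishment; it does not entail the completed 'filled'.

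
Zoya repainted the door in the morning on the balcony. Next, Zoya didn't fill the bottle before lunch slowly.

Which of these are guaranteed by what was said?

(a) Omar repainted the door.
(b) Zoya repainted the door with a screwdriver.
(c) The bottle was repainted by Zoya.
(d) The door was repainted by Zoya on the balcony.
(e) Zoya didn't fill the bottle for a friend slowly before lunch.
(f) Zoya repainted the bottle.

(d), (e)

(a) Not entailed — the passage has Zoya repainting the door, not Omar.
(b) Not entailed — 'with a screwdriver' adds information not in the original event.
(c) Not entailed — Zoya repainted the door, not the bottle; the bottle belongs to the filling event.
(d) Entailed — the original entails any weakening of itself; this just drops 'in the morning'.
(e) Entailed — under negation, adding a further restriction is entailed: if no such filling event occurred, none occurred for a friend either.
(f) Not entailed — Zoya repainted the door, not the bottle; the bottle belongs to the filling event.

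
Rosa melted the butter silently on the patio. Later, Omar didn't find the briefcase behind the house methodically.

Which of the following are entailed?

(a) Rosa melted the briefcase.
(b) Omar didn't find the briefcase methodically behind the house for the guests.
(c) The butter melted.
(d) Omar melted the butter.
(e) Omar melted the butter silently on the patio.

(a) Not entailed — Rosa melted the butter, not the briefcase; the briefcase belongs to the finding event.
(b) Entailed — under negation, adding a further restriction is entailed: if no such finding event occurred, none occurred for the guests either.
(c) Entailed — 'Rosa melted the butter' is causative; it entails the inchoative 'the butter melted'.
(d) Not entailed — the passage has Rosa melting the butter, not Omar.
(e) Not entailed — the passage has Rosa melting the butter, not Omar.

(b), (c)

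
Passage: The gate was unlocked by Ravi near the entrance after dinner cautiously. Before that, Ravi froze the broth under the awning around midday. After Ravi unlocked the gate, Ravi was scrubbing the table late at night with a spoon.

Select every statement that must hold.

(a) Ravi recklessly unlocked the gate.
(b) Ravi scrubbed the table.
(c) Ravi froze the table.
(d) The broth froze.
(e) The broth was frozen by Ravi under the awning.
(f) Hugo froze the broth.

(b), (d), (e)

(a) Not entailed — 'recklessly' adds a manner not in (and inconsistent with) the original.
(b) Entailed — 'scrub' is an activity; 'was scrubbing' entails that some scrubbing happened, so 'scrubbed' holds.
(c) Not entailed — Ravi froze the broth, not the table; the table belongs to the scrubbing event.
(d) Entailed — 'Ravi froze the broth' is causative; it entails the inchoative 'the broth froze'.
(e) Entailed — every conjunct here is already in the original freezing event.
(f) Not entailed — the passage has Ravi freezing the broth, not Hugo.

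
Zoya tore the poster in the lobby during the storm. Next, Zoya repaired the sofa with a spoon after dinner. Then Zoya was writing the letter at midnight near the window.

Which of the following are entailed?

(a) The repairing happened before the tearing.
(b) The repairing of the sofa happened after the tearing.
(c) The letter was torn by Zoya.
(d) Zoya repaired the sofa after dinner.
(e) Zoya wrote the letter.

(a) Not entailed — the narrative places the tearing before the repairing, not after.
(b) Entailed — the narrative places the tearing before the repairing.
(c) Not entailed — Zoya tore the poster, not the letter; the letter belongs to the writing event.
(d) Entailed — the original entails any weakening of itself; this just drops 'with a spoon'.
(e) Not entailed — 'was writing' is progressive on an accomplishment; it does not entail the completed 'wrote'.

(b), (d)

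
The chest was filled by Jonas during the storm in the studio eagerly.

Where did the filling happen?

'in the studio' marks the location of the filling event.

in the studio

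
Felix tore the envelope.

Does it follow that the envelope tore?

'Felix tore the envelope' is the causative; it entails the inchoative 'the envelope tore'.

yes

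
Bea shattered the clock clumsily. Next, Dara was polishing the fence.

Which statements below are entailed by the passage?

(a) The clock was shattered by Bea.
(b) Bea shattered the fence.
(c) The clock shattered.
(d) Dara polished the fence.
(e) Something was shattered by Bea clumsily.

(a), (c), (d), (e)

(a) Entailed — every conjunct here is already in the original shattering event.
(b) Not entailed — Bea shattered the clock, not the fence; the fence belongs to the polishing event.
(c) Entailed — 'Bea shattered the clock' is causative; it entails the inchoative 'the clock shattered'.
(d) Entailed — 'polish' is an activity; 'was polishing' entails that some polishing happened, so 'polished' holds.
(e) Entailed — this follows by dropping conjuncts from the shattering event's description.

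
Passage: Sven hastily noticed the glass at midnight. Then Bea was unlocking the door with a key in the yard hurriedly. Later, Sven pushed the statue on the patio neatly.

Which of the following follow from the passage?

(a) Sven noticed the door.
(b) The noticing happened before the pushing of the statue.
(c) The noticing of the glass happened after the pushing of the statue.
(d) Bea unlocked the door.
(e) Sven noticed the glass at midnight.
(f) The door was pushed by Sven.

(b), (e)

(a) Not entailed — Sven noticed the glass, not the door; the door belongs to the unlocking event.
(b) Entailed — the narrative places the noticing before the pushing.
(c) Not entailed — the narrative places the noticing before the pushing, not after.
(d) Not entailed — 'was unlocking' is progressive on an accomplishment; it does not entail the completed 'unlocked'.
(e) Entailed — this follows by dropping conjuncts from the noticing event's description.
(f) Not entailed — Sven pushed the statue, not the door; the door belongs to the unlocking event.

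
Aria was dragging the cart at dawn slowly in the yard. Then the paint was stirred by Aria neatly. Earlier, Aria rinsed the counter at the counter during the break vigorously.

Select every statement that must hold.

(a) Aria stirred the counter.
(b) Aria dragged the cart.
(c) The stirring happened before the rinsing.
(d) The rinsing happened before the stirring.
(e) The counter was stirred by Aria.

(a) Not entailed — Aria stirred the paint, not the counter; the counter belongs to the rinsing event.
(b) Entailed — 'drag' is an activity; 'was dragging' entails that some dragging happened, so 'dragged' holds.
(c) Not entailed — the narrative places the rinsing before the stirring, not after.
(d) Entailed — the narrative places the rinsing before the stirring.
(e) Not entailed — Aria stirred the paint, not the counter; the counter belongs to the rinsing event.

(b), (d)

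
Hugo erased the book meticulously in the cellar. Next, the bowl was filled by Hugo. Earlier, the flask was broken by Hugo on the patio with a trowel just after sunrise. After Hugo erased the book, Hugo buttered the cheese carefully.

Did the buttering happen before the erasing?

The narrative orders the erasing before the buttering.

no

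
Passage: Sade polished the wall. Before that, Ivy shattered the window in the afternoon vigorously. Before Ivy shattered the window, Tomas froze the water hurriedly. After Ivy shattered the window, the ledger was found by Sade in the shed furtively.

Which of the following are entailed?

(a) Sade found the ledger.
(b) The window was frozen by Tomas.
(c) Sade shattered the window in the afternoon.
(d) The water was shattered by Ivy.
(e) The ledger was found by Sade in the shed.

(a) Entailed — every conjunct here is already in the original finding event.
(b) Not entailed — Tomas froze the water, not the window; the window belongs to the shattering event.
(c) Not entailed — the passage has Ivy shattering the window, not Sade.
(d) Not entailed — Ivy shattered the window, not the water; the water belongs to the freezing event.
(e) Entailed — dropping 'furtively' leaves a sub-description the original still satisfies.

(a), (e)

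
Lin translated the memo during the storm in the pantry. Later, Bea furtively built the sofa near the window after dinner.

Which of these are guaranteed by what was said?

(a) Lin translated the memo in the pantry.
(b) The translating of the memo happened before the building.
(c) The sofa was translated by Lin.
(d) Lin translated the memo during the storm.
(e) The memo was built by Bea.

(a) Entailed — every conjunct here is already in the original translating event.
(b) Entailed — the narrative places the translating before the building.
(c) Not entailed — Lin translated the memo, not the sofa; the sofa belongs to the building event.
(d) Entailed — every conjunct here is already in the original translating event.
(e) Not entailed — Bea built the sofa, not the memo; the memo belongs to the translating event.

(a), (b), (d)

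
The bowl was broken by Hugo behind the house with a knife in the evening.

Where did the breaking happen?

behind the house

'behind the house' marks the location of the breaking event.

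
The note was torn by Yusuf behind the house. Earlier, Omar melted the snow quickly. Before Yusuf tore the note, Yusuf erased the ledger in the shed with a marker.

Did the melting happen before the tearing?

The narrative orders the melting before the tearing.

yes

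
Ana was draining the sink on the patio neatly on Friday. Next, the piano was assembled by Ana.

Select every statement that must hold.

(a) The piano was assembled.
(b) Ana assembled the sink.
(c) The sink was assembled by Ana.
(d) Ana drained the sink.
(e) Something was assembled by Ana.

(a), (e)

(a) Entailed — every conjunct here is already in the original assembling event.
(b) Not entailed — Ana assembled the piano, not the sink; the sink belongs to the draining event.
(c) Not entailed — Ana assembled the piano, not the sink; the sink belongs to the draining event.
(d) Not entailed — 'was draining' is progressive on an accomplishment; it does not entail the completed 'drained'.
(e) Entailed — generalizing the patient leaves a sub-description the original still satisfies.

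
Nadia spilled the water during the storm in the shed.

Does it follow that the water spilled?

yes

'Nadia spilled the water' is the causative; it entails the inchoative 'the water spilled'.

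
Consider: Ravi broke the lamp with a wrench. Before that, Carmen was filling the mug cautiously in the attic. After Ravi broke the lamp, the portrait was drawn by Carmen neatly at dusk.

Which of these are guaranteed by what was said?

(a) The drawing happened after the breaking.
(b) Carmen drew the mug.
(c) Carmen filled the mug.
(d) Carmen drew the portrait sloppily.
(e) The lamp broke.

(a), (e)

(a) Entailed — the narrative places the breaking before the drawing.
(b) Not entailed — Carmen drew the portrait, not the mug; the mug belongs to the filling event.
(c) Not entailed — 'was filling' is progressive on an accomplishment; it does not entail the completed 'filled'.
(d) Not entailed — 'sloppily' adds a manner not in (and inconsistent with) the original.
(e) Entailed — 'Ravi broke the lamp' is causative; it entails the inchoative 'the lamp broke'.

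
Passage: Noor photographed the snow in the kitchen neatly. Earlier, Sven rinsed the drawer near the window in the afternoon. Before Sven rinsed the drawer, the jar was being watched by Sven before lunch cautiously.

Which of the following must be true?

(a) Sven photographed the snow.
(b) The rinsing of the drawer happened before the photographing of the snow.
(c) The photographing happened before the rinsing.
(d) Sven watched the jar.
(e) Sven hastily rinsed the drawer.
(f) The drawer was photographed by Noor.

(b), (d)

(a) Not entailed — the passage has Noor photographing the snow, not Sven.
(b) Entailed — the narrative places the rinsing before the photographing.
(c) Not entailed — the narrative places the rinsing before the photographing, not after.
(d) Entailed — 'watch' is an activity; 'was watching' entails that some watching happened, so 'watched' holds.
(e) Not entailed — 'hastily' adds information not in the original event.
(f) Not entailed — Noor photographed the snow, not the drawer; the drawer belongs to the rinsing event.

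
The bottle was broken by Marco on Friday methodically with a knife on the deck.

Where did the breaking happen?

on the deck

'on the deck' marks the location of the breaking event.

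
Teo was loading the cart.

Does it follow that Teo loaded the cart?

'was loading' is progressive; for an accomplishment like 'load the cart', it doesn't entail completion.

no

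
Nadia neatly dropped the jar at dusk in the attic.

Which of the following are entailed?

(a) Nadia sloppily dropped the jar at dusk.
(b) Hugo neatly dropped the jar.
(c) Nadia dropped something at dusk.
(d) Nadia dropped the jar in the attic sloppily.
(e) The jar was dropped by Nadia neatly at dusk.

(c), (e)

(a) Not entailed — 'sloppily' adds a manner not in (and inconsistent with) the original.
(b) Not entailed — the passage has Nadia dropping the jar, not Hugo.
(c) Entailed — dropping 'neatly', 'in the attic' and generalizing the patient leaves a sub-description the original still satisfies.
(d) Not entailed — 'sloppily' adds a manner not in (and inconsistent with) the original.
(e) Entailed — dropping 'in the attic' leaves a sub-description the original still satisfies.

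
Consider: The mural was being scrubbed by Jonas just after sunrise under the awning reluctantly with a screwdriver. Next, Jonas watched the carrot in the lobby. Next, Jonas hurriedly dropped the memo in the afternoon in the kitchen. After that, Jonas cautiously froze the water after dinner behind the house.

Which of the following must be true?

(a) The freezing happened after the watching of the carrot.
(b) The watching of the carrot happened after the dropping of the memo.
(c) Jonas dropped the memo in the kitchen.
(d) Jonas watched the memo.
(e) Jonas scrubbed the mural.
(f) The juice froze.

(a) Entailed — the narrative places the watching before the freezing.
(b) Not entailed — the narrative places the watching before the dropping, not after.
(c) Entailed — this follows by dropping conjuncts from the dropping event's description.
(d) Not entailed — Jonas watched the carrot, not the memo; the memo belongs to the dropping event.
(e) Entailed — 'scrub' is an activity; 'was scrubbing' entails that some scrubbing happened, so 'scrubbed' holds.
(f) Not entailed — the water is what froze, not the juice.

(a), (c), (e)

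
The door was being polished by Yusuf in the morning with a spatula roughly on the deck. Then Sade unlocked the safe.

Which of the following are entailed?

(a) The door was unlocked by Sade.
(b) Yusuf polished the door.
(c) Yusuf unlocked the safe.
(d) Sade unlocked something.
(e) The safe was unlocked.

(b), (d), (e)

(a) Not entailed — Sade unlocked the safe, not the door; the door belongs to the polishing event.
(b) Entailed — 'polish' is an activity; 'was polishing' entails that some polishing happened, so 'polished' holds.
(c) Not entailed — the passage has Sade unlocking the safe, not Yusuf.
(d) Entailed — the original entails any weakening of itself; this just generalizes the patient.
(e) Entailed — this follows by dropping conjuncts from the unlocking event's description.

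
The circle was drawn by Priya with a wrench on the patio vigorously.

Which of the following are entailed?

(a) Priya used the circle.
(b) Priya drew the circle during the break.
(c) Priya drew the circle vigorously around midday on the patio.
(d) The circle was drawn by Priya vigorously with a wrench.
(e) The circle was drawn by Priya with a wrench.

(d), (e)

(a) Not entailed — the circle is the patient, not an instrument — Priya used a wrench.
(b) Not entailed — 'during the break' adds information not in the original event.
(c) Not entailed — 'around midday' adds information not in the original event.
(d) Entailed — dropping 'on the patio' leaves a sub-description the original still satisfies.
(e) Entailed — the original entails any weakening of itself; this just drops 'vigorously', 'on the patio'.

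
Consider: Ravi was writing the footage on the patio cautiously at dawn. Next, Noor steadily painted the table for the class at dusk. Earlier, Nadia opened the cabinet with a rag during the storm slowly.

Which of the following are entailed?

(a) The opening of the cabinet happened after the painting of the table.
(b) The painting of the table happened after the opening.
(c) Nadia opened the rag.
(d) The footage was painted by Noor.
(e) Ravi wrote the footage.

(b)

(a) Not entailed — the narrative places the opening before the painting, not after.
(b) Entailed — the narrative places the opening before the painting.
(c) Not entailed — the rag is the instrument, not what was opened.
(d) Not entailed — Noor painted the table, not the footage; the footage belongs to the writing event.
(e) Not entailed — 'was writing' is progressive on an accomplishment; it does not entail the completed 'wrote'.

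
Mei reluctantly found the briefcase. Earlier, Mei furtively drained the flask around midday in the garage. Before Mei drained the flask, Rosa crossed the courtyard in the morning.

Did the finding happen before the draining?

The narrative orders the draining before the finding.

no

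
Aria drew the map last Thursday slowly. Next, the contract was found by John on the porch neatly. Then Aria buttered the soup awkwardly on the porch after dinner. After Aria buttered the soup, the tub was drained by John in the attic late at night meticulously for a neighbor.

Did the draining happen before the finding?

The narrative orders the finding before the draining.

no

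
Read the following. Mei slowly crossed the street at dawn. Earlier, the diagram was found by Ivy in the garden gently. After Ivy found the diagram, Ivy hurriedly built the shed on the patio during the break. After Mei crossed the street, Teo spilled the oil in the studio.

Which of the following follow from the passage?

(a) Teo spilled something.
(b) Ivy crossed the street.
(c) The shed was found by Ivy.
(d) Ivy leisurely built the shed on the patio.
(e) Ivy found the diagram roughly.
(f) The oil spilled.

(a) Entailed — every conjunct here is already in the original spilling event.
(b) Not entailed — the passage has Mei crossing the street, not Ivy.
(c) Not entailed — Ivy found the diagram, not the shed; the shed belongs to the building event.
(d) Not entailed — 'leisurely' adds a manner not in (and inconsistent with) the original.
(e) Not entailed — 'roughly' adds a manner not in (and inconsistent with) the original.
(f) Entailed — 'Teo spilled the oil' is causative; it entails the inchoative 'the oil spilled'.

(a), (f)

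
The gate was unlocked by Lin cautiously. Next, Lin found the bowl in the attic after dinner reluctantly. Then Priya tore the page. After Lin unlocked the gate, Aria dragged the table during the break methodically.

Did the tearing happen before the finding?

The narrative orders the finding before the tearing.

no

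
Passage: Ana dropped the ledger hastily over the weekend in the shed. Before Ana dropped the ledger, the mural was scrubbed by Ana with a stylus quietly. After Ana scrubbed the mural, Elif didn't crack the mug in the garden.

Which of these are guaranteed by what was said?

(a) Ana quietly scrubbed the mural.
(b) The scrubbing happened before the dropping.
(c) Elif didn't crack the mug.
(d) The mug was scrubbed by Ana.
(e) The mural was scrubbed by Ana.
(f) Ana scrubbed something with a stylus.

(a), (b), (e), (f)

(a) Entailed — the original entails any weakening of itself; this just drops 'with a stylus'.
(b) Entailed — the narrative places the scrubbing before the dropping.
(c) Not entailed — dropping 'in the garden' under negation is not valid — the original leaves open that Elif cracked the mug some other way.
(d) Not entailed — Ana scrubbed the mural, not the mug; the mug belongs to the cracking event.
(e) Entailed — dropping 'with a stylus', 'quietly' leaves a sub-description the original still satisfies.
(f) Entailed — dropping 'quietly' and generalizing the patient leaves a sub-description the original still satisfies.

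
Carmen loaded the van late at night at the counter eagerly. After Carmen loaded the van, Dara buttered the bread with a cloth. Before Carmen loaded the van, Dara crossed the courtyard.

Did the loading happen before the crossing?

The narrative orders the crossing before the loading.

no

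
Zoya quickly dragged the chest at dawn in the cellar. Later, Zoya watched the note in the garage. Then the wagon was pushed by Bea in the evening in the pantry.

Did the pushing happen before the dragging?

The narrative orders the dragging before the pushing.

no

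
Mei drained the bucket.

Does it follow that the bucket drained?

yes

'Mei drained the bucket' is the causative; it entails the inchoative 'the bucket drained'.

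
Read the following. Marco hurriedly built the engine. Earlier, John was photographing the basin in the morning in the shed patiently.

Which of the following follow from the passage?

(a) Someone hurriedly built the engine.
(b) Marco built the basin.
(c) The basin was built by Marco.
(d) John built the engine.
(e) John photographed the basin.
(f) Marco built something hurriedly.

(a), (f)

(a) Entailed — generalizing the agent leaves a sub-description the original still satisfies.
(b) Not entailed — Marco built the engine, not the basin; the basin belongs to the photographing event.
(c) Not entailed — Marco built the engine, not the basin; the basin belongs to the photographing event.
(d) Not entailed — the passage has Marco building the engine, not John.
(e) Not entailed — 'was photographing' is progressive on an accomplishment; it does not entail the completed 'photographed'.
(f) Entailed — this follows by dropping conjuncts from the building event's description.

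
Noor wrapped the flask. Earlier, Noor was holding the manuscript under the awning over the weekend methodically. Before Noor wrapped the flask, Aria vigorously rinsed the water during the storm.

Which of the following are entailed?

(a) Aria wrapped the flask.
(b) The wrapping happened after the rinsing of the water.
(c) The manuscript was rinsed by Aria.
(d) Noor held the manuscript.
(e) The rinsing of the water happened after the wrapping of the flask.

(b), (d)

(a) Not entailed — the passage has Noor wrapping the flask, not Aria.
(b) Entailed — the narrative places the rinsing before the wrapping.
(c) Not entailed — Aria rinsed the water, not the manuscript; the manuscript belongs to the holding event.
(d) Entailed — 'hold' is an activity; 'was holding' entails that some holding happened, so 'held' holds.
(e) Not entailed — the narrative places the rinsing before the wrapping, not after.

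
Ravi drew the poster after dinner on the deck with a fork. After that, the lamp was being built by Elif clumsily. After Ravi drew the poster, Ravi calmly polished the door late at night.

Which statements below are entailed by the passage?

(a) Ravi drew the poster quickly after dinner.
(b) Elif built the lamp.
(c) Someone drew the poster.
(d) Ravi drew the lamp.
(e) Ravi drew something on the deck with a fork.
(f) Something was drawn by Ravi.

(a) Not entailed — 'quickly' adds information not in the original event.
(b) Not entailed — 'was building' is progressive on an accomplishment; it does not entail the completed 'built'.
(c) Entailed — the original entails any weakening of itself; this just drops 'with a fork', 'on the deck', 'after dinner' and generalizes the agent.
(d) Not entailed — Ravi drew the poster, not the lamp; the lamp belongs to the building event.
(e) Entailed — the original entails any weakening of itself; this just drops 'after dinner' and generalizes the patient.
(f) Entailed — dropping 'with a fork', 'on the deck', 'after dinner' and generalizing the patient leaves a sub-description the original still satisfies.

(c), (e), (f)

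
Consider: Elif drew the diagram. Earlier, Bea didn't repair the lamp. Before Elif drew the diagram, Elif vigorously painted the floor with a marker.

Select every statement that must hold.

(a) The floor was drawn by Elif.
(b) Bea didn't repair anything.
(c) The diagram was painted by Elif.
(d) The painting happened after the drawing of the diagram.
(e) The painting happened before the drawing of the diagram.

(a) Not entailed — Elif drew the diagram, not the floor; the floor belongs to the painting event.
(b) Not entailed — the original only denies this specific event; Bea may have repaired something else.
(c) Not entailed — Elif painted the floor, not the diagram; the diagram belongs to the drawing event.
(d) Not entailed — the narrative places the painting before the drawing, not after.
(e) Entailed — the narrative places the painting before the drawing.

(e)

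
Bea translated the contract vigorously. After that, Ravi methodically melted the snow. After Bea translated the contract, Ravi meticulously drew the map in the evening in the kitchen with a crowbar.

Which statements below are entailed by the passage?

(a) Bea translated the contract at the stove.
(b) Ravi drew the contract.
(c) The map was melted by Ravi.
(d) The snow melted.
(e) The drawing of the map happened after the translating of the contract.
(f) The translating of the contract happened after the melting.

(d), (e)

(a) Not entailed — 'at the stove' adds information not in the original event.
(b) Not entailed — Ravi drew the map, not the contract; the contract belongs to the translating event.
(c) Not entailed — Ravi melted the snow, not the map; the map belongs to the drawing event.
(d) Entailed — 'Ravi melted the snow' is causative; it entails the inchoative 'the snow melted'.
(e) Entailed — the narrative places the translating before the drawing.
(f) Not entailed — the narrative places the translating before the melting, not after.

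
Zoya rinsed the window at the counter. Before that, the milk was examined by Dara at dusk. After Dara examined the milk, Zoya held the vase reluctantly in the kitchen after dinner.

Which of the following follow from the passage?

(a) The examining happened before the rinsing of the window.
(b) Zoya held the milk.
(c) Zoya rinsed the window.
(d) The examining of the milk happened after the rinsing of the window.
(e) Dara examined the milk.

(a) Entailed — the narrative places the examining before the rinsing.
(b) Not entailed — Zoya held the vase, not the milk; the milk belongs to the examining event.
(c) Entailed — the original entails any weakening of itself; this just drops 'at the counter'.
(d) Not entailed — the narrative places the examining before the rinsing, not after.
(e) Entailed — every conjunct here is already in the original examining event.

(a), (c), (e)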